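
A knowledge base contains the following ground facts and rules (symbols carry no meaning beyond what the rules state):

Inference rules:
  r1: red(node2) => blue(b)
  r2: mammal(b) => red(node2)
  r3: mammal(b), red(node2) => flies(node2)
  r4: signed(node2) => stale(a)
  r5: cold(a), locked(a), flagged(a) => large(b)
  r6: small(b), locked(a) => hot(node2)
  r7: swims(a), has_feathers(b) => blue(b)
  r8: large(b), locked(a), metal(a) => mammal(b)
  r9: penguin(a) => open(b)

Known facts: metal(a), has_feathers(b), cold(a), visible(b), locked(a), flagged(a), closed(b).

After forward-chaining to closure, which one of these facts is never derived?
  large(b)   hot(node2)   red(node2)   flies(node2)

Round 1: r5 [cold(a), locked(a), flagged(a) => large(b)]. New: large(b).
Round 2: r8 [large(b), locked(a), metal(a) => mammal(b)]. New: mammal(b).
Round 3: r2 [mammal(b) => red(node2)]. New: red(node2).
Round 4: r1 [red(node2) => blue(b)]; r3 [mammal(b), red(node2) => flies(node2)]. New: blue(b), flies(node2).
Derived: red(node2) (round 3), flies(node2) (round 4), large(b) (round 1). hot(node2) never appears in any round.

hot(node2)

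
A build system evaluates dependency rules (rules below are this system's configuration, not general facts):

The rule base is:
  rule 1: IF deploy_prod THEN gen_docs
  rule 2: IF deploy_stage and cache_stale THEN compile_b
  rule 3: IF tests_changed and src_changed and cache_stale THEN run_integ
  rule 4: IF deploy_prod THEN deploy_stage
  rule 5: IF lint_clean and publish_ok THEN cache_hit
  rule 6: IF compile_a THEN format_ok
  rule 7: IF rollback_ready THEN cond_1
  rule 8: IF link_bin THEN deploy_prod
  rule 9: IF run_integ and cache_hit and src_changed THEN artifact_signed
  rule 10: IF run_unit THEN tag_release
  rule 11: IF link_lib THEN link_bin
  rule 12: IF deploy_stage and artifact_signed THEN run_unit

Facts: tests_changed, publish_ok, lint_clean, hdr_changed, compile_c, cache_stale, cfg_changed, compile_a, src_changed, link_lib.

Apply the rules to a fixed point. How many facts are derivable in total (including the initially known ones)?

Round 1 — rule 3, rule 5, rule 6, rule 11, derive run_integ, cache_hit, format_ok, link_bin.
Round 2 — rule 8, rule 9, derive deploy_prod, artifact_signed.
Round 3 — rule 1, rule 4, derive gen_docs, deploy_stage.
Round 4 — rule 2, rule 12, derive compile_b, run_unit.
Round 5 — rule 10, derive tag_release.
Closure: {artifact_signed, cache_hit, cache_stale, cfg_changed, compile_a, compile_b, compile_c, deploy_prod, deploy_stage, format_ok, gen_docs, hdr_changed, link_bin, link_lib, lint_clean, publish_ok, run_integ, run_unit, src_changed, tag_release, tests_changed} — 21 facts.

21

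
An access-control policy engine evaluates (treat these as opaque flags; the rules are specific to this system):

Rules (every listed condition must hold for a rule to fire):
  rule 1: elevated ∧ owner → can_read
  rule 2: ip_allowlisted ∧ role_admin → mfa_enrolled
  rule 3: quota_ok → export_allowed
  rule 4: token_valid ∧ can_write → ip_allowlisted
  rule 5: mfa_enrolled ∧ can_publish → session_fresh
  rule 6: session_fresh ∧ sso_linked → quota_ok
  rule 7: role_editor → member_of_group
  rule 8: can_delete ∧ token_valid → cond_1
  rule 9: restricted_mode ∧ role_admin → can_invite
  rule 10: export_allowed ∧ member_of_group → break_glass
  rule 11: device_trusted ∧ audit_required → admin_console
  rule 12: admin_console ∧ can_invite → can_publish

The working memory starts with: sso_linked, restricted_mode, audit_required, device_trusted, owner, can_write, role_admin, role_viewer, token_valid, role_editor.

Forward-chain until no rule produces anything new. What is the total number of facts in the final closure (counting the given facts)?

20

Round 1 — rule 4, rule 7, rule 9, rule 11, derive ip_allowlisted, member_of_group, can_invite, admin_console.
Round 2 — rule 2, rule 12, derive mfa_enrolled, can_publish.
Round 3 — rule 5, derive session_fresh.
Round 4 — rule 6, derive quota_ok.
Round 5 — rule 3, derive export_allowed.
Round 6 — rule 10, derive break_glass.
Closure: {admin_console, audit_required, break_glass, can_invite, can_publish, can_write, device_trusted, export_allowed, ip_allowlisted, member_of_group, mfa_enrolled, owner, quota_ok, restricted_mode, role_admin, role_editor, role_viewer, session_fresh, sso_linked, token_valid} — 20 facts.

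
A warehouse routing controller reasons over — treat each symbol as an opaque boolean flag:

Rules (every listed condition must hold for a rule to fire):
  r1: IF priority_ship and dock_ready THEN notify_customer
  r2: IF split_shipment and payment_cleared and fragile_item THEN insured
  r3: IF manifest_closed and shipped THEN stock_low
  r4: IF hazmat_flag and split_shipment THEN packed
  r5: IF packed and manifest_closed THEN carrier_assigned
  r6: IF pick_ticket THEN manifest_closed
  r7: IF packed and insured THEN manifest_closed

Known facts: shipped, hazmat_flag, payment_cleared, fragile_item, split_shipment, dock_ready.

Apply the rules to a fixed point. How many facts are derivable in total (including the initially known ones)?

Round 1: r2 [IF split_shipment and payment_cleared and fragile_item THEN insured]; r4 [IF hazmat_flag and split_shipment THEN packed]. Adds insured, packed.
Round 2: r7 [IF packed and insured THEN manifest_closed]. Adds manifest_closed.
Round 3: r3 [IF manifest_closed and shipped THEN stock_low]; r5 [IF packed and manifest_closed THEN carrier_assigned]. Adds stock_low, carrier_assigned.
Closure: {carrier_assigned, dock_ready, fragile_item, hazmat_flag, insured, manifest_closed, packed, payment_cleared, shipped, split_shipment, stock_low} — 11 facts.

11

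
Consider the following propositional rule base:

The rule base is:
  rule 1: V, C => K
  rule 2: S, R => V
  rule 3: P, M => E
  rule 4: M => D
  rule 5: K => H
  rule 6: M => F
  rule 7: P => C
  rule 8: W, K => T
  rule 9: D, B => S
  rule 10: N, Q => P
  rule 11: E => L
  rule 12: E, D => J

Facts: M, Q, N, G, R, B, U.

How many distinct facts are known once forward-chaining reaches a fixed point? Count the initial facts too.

Round 1 fires rule 4, rule 6, rule 10, giving D, F, P.
Round 2 fires rule 3, rule 7, rule 9, giving E, C, S.
Round 3 fires rule 2, rule 11, rule 12, giving V, L, J.
Round 4 fires rule 1, giving K.
Round 5 fires rule 5, giving H.
Closure: {B, C, D, E, F, G, H, J, K, L, M, N, P, Q, R, S, U, V} — 18 facts.

18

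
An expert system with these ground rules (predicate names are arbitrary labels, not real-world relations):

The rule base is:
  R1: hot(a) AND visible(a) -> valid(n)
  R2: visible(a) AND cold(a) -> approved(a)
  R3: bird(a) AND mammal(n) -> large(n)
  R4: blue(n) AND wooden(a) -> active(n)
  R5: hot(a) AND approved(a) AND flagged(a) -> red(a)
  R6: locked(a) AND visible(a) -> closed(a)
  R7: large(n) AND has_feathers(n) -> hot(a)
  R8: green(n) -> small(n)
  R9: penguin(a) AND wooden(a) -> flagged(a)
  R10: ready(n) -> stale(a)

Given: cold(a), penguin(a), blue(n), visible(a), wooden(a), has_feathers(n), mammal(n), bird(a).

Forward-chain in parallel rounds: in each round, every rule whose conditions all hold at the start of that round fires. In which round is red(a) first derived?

3

Round 1: R2 [visible(a) AND cold(a) -> approved(a)]; R3 [bird(a) AND mammal(n) -> large(n)]; R4 [blue(n) AND wooden(a) -> active(n)]; R9 [penguin(a) AND wooden(a) -> flagged(a)]. Adds approved(a), large(n), active(n), flagged(a).
Round 2: R7 [large(n) AND has_feathers(n) -> hot(a)]. Adds hot(a).
Round 3: R1 [hot(a) AND visible(a) -> valid(n)]; R5 [hot(a) AND approved(a) AND flagged(a) -> red(a)]. Adds valid(n), red(a).
red(a) first appears in round 3.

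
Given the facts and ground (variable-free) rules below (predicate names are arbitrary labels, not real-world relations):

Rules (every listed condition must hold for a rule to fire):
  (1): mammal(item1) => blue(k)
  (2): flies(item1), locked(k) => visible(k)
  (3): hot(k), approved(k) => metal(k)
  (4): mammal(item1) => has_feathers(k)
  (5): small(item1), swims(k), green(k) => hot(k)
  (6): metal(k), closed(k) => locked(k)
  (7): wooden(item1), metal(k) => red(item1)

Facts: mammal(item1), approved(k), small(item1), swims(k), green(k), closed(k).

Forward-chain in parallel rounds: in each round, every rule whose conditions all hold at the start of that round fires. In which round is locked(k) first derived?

[1] (1) [mammal(item1) => blue(k)]; (4) [mammal(item1) => has_feathers(k)]; (5) [small(item1), swims(k), green(k) => hot(k)]. ⇒ new: blue(k), has_feathers(k), hot(k).
[2] (3) [hot(k), approved(k) => metal(k)]. ⇒ new: metal(k).
[3] (6) [metal(k), closed(k) => locked(k)]. ⇒ new: locked(k).
locked(k) first appears in round 3.

3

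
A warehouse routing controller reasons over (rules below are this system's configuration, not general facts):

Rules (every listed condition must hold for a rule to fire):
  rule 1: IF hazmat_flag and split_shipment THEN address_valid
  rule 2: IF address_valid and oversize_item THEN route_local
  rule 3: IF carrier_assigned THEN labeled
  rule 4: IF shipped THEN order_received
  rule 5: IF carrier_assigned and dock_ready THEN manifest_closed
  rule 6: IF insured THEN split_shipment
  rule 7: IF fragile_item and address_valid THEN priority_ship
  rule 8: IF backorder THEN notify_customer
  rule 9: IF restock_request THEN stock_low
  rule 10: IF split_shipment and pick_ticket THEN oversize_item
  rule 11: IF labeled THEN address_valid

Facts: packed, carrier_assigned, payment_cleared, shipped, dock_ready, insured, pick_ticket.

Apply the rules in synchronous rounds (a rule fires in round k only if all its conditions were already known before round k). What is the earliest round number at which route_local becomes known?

3

Round 1 — rule 3, rule 4, rule 5, rule 6, derive labeled, order_received, manifest_closed, split_shipment.
Round 2 — rule 10, rule 11, derive oversize_item, address_valid.
Round 3 — rule 2, derive route_local.
route_local first appears in round 3.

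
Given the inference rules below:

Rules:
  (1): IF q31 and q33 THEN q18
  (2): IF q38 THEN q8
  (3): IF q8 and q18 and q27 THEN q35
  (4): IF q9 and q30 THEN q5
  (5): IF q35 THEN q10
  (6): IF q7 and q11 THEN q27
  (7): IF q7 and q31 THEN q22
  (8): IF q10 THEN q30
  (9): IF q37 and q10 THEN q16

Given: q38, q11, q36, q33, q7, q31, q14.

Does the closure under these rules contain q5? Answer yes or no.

no

Round 1: (1) [IF q31 and q33 THEN q18]; (2) [IF q38 THEN q8]; (6) [IF q7 and q11 THEN q27]; (7) [IF q7 and q31 THEN q22]. New: q18, q8, q27, q22.
Round 2: (3) [IF q8 and q18 and q27 THEN q35]. New: q35.
Round 3: (5) [IF q35 THEN q10]. New: q10.
Round 4: (8) [IF q10 THEN q30]. New: q30.
Fixed point reached. q5 is concluded only by (4); (4) needs q9 (never derived).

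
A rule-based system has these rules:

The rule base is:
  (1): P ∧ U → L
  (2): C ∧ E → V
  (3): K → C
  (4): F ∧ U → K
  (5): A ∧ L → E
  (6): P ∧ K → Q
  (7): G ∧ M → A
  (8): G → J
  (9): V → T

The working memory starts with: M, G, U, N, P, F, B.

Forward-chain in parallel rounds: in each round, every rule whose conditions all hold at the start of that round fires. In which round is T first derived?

Round 1 fires (1), (4), (7), (8), giving L, K, A, J.
Round 2 fires (3), (5), (6), giving C, E, Q.
Round 3 fires (2), giving V.
Round 4 fires (9), giving T.
T first appears in round 4.

4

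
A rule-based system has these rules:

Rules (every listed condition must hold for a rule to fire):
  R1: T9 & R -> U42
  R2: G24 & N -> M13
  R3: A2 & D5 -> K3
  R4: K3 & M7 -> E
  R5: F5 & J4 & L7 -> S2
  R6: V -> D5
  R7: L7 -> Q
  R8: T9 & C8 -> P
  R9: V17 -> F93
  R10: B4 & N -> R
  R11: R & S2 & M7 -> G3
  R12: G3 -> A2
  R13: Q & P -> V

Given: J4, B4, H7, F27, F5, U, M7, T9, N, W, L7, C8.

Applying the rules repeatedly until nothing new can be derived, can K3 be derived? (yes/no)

yes

Round 1: R5 [F5 & J4 & L7 -> S2]; R7 [L7 -> Q]; R8 [T9 & C8 -> P]; R10 [B4 & N -> R]. Adds S2, Q, P, R.
Round 2: R1 [T9 & R -> U42]; R11 [R & S2 & M7 -> G3]; R13 [Q & P -> V]. Adds U42, G3, V.
Round 3: R6 [V -> D5]; R12 [G3 -> A2]. Adds D5, A2.
Round 4: R3 [A2 & D5 -> K3]. Adds K3.
Round 5: R4 [K3 & M7 -> E]. Adds E.
K3 appears in round 4, so it is derivable.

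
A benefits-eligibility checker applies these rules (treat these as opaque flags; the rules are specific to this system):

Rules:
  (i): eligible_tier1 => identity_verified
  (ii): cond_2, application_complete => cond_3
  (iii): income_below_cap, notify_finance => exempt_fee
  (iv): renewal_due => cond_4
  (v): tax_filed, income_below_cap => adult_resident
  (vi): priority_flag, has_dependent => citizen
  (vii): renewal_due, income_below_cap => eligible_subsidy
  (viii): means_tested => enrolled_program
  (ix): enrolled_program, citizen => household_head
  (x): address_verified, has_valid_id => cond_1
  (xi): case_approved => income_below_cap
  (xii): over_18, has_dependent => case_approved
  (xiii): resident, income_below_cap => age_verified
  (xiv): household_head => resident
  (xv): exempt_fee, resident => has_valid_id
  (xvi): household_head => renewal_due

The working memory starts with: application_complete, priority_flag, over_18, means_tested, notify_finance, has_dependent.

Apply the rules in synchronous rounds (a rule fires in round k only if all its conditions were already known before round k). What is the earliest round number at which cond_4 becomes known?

4

Round 1: (vi) [priority_flag, has_dependent => citizen]; (viii) [means_tested => enrolled_program]; (xii) [over_18, has_dependent => case_approved]. New: citizen, enrolled_program, case_approved.
Round 2: (ix) [enrolled_program, citizen => household_head]; (xi) [case_approved => income_below_cap]. New: household_head, income_below_cap.
Round 3: (iii) [income_below_cap, notify_finance => exempt_fee]; (xiv) [household_head => resident]; (xvi) [household_head => renewal_due]. New: exempt_fee, resident, renewal_due.
Round 4: (iv) [renewal_due => cond_4]; (vii) [renewal_due, income_below_cap => eligible_subsidy]; (xiii) [resident, income_below_cap => age_verified]; (xv) [exempt_fee, resident => has_valid_id]. New: cond_4, eligible_subsidy, age_verified, has_valid_id.
cond_4 first appears in round 4.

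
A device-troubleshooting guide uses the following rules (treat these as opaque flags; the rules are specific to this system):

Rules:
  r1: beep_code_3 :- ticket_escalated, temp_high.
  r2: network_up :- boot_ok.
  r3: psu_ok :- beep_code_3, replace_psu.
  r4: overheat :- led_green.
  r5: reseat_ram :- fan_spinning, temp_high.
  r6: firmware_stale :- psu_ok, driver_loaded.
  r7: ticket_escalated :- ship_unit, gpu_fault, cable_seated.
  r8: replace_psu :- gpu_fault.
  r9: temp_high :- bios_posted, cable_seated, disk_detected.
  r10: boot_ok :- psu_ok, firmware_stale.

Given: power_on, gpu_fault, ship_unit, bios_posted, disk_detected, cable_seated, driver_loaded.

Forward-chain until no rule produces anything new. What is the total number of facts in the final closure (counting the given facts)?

Round 1 — r7, r8, r9, derive ticket_escalated, replace_psu, temp_high.
Round 2 — r1, derive beep_code_3.
Round 3 — r3, derive psu_ok.
Round 4 — r6, derive firmware_stale.
Round 5 — r10, derive boot_ok.
Round 6 — r2, derive network_up.
Closure: {beep_code_3, bios_posted, boot_ok, cable_seated, disk_detected, driver_loaded, firmware_stale, gpu_fault, network_up, power_on, psu_ok, replace_psu, ship_unit, temp_high, ticket_escalated} — 15 facts.

15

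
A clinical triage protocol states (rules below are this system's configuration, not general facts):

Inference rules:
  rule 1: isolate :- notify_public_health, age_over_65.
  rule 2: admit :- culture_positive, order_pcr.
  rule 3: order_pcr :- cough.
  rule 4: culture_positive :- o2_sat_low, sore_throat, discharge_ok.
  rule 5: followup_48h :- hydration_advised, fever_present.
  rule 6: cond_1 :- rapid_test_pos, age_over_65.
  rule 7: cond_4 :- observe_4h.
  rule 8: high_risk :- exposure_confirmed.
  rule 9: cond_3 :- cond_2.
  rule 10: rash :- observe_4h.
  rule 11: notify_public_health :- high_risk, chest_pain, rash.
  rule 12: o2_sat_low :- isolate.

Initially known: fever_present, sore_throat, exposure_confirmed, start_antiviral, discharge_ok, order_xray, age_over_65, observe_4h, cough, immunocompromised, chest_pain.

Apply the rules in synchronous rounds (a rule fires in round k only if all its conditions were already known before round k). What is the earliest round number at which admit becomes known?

Round 1: rule 3 [order_pcr :- cough.]; rule 7 [cond_4 :- observe_4h.]; rule 8 [high_risk :- exposure_confirmed.]; rule 10 [rash :- observe_4h.]. New: order_pcr, cond_4, high_risk, rash.
Round 2: rule 11 [notify_public_health :- high_risk, chest_pain, rash.]. New: notify_public_health.
Round 3: rule 1 [isolate :- notify_public_health, age_over_65.]. New: isolate.
Round 4: rule 12 [o2_sat_low :- isolate.]. New: o2_sat_low.
Round 5: rule 4 [culture_positive :- o2_sat_low, sore_throat, discharge_ok.]. New: culture_positive.
Round 6: rule 2 [admit :- culture_positive, order_pcr.]. New: admit.
admit first appears in round 6.

6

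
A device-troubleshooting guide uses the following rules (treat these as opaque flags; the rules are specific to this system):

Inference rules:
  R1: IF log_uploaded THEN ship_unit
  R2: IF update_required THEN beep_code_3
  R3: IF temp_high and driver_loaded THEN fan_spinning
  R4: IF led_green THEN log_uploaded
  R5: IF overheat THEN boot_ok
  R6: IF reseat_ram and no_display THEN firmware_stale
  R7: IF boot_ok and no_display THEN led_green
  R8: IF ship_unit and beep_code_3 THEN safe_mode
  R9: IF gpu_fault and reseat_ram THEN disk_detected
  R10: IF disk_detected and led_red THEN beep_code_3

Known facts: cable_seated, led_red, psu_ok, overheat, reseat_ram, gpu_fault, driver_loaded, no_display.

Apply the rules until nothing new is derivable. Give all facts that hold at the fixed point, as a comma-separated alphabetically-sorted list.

Round 1: R5 [IF overheat THEN boot_ok]; R6 [IF reseat_ram and no_display THEN firmware_stale]; R9 [IF gpu_fault and reseat_ram THEN disk_detected]. Adds boot_ok, firmware_stale, disk_detected.
Round 2: R7 [IF boot_ok and no_display THEN led_green]; R10 [IF disk_detected and led_red THEN beep_code_3]. Adds led_green, beep_code_3.
Round 3: R4 [IF led_green THEN log_uploaded]. Adds log_uploaded.
Round 4: R1 [IF log_uploaded THEN ship_unit]. Adds ship_unit.
Round 5: R8 [IF ship_unit and beep_code_3 THEN safe_mode]. Adds safe_mode.

beep_code_3, boot_ok, cable_seated, disk_detected, driver_loaded, firmware_stale, gpu_fault, led_green, led_red, log_uploaded, no_display, overheat, psu_ok, reseat_ram, safe_mode, ship_unit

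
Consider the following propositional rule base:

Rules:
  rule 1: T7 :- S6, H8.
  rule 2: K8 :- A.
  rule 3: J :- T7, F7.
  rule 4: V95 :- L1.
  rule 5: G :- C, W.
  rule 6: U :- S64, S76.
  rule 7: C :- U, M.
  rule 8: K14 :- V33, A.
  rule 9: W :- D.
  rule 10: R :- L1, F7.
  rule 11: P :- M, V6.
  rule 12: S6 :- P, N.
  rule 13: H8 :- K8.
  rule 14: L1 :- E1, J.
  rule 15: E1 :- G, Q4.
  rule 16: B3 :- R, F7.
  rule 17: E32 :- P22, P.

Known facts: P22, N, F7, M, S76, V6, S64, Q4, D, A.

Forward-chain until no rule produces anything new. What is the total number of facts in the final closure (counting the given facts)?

Round 1: rule 2 [K8 :- A.]; rule 6 [U :- S64, S76.]; rule 9 [W :- D.]; rule 11 [P :- M, V6.]. Adds K8, U, W, P.
Round 2: rule 7 [C :- U, M.]; rule 12 [S6 :- P, N.]; rule 13 [H8 :- K8.]; rule 17 [E32 :- P22, P.]. Adds C, S6, H8, E32.
Round 3: rule 1 [T7 :- S6, H8.]; rule 5 [G :- C, W.]. Adds T7, G.
Round 4: rule 3 [J :- T7, F7.]; rule 15 [E1 :- G, Q4.]. Adds J, E1.
Round 5: rule 14 [L1 :- E1, J.]. Adds L1.
Round 6: rule 4 [V95 :- L1.]; rule 10 [R :- L1, F7.]. Adds V95, R.
Round 7: rule 16 [B3 :- R, F7.]. Adds B3.
Closure: {A, B3, C, D, E1, E32, F7, G, H8, J, K8, L1, M, N, P, P22, Q4, R, S6, S64, S76, T7, U, V6, V95, W} — 26 facts.

26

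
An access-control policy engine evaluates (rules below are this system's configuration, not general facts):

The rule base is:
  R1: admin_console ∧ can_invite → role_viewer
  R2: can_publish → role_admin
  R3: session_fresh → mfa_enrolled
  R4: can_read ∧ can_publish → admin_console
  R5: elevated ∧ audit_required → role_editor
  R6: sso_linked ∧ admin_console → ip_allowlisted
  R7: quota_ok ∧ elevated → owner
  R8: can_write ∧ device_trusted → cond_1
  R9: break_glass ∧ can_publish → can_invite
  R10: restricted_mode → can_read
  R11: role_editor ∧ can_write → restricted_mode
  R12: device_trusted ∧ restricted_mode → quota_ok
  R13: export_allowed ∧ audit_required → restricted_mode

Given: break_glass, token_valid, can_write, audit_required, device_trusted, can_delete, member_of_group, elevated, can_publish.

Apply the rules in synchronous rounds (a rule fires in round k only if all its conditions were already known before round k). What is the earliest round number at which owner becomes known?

4

[1] R2 [can_publish → role_admin]; R5 [elevated ∧ audit_required → role_editor]; R8 [can_write ∧ device_trusted → cond_1]; R9 [break_glass ∧ can_publish → can_invite]. ⇒ new: role_admin, role_editor, cond_1, can_invite.
[2] R11 [role_editor ∧ can_write → restricted_mode]. ⇒ new: restricted_mode.
[3] R10 [restricted_mode → can_read]; R12 [device_trusted ∧ restricted_mode → quota_ok]. ⇒ new: can_read, quota_ok.
[4] R4 [can_read ∧ can_publish → admin_console]; R7 [quota_ok ∧ elevated → owner]. ⇒ new: admin_console, owner.
owner first appears in round 4.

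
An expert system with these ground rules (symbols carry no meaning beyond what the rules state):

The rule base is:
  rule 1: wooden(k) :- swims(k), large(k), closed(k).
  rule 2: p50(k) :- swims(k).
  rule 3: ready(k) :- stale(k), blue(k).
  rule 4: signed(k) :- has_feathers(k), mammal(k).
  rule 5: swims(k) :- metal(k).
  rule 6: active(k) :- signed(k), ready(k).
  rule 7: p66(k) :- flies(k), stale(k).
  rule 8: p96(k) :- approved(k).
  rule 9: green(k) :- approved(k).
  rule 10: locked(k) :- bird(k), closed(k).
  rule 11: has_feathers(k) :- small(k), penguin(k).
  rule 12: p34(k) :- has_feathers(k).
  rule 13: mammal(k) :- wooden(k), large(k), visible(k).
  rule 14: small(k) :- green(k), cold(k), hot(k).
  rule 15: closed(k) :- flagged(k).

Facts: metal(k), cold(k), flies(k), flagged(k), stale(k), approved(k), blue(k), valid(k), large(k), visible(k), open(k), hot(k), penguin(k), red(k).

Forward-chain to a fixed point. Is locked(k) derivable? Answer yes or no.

no

Round 1 — rule 3, rule 5, rule 7, rule 8, rule 9, rule 15, derive ready(k), swims(k), p66(k), p96(k), green(k), closed(k).
Round 2 — rule 1, rule 2, rule 14, derive wooden(k), p50(k), small(k).
Round 3 — rule 11, rule 13, derive has_feathers(k), mammal(k).
Round 4 — rule 4, rule 12, derive signed(k), p34(k).
Round 5 — rule 6, derive active(k).
Fixed point reached. locked(k) is concluded only by rule 10; rule 10 needs bird(k) (never derived).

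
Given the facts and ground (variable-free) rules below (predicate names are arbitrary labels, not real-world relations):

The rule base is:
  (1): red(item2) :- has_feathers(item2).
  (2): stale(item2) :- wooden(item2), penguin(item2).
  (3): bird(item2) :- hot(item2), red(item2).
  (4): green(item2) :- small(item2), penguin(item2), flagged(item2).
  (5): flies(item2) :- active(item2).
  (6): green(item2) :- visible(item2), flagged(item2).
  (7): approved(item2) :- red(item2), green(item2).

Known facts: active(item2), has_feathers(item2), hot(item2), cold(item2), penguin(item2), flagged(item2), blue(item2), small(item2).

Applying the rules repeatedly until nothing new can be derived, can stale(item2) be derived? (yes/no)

Round 1 — (1), (4), (5), derive red(item2), green(item2), flies(item2).
Round 2 — (3), (7), derive bird(item2), approved(item2).
Fixed point reached. stale(item2) is concluded only by (2); (2) needs wooden(item2) (never derived).

no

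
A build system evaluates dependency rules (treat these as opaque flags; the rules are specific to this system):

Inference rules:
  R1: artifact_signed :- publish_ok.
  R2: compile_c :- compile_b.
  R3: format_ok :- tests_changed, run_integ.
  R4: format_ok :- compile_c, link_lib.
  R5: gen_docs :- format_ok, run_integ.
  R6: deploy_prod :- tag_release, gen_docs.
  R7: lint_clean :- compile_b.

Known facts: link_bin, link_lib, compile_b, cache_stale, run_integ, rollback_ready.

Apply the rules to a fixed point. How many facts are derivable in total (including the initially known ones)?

10

Round 1: R2 [compile_c :- compile_b.]; R7 [lint_clean :- compile_b.]. Adds compile_c, lint_clean.
Round 2: R4 [format_ok :- compile_c, link_lib.]. Adds format_ok.
Round 3: R5 [gen_docs :- format_ok, run_integ.]. Adds gen_docs.
Closure: {cache_stale, compile_b, compile_c, format_ok, gen_docs, link_bin, link_lib, lint_clean, rollback_ready, run_integ} — 10 facts.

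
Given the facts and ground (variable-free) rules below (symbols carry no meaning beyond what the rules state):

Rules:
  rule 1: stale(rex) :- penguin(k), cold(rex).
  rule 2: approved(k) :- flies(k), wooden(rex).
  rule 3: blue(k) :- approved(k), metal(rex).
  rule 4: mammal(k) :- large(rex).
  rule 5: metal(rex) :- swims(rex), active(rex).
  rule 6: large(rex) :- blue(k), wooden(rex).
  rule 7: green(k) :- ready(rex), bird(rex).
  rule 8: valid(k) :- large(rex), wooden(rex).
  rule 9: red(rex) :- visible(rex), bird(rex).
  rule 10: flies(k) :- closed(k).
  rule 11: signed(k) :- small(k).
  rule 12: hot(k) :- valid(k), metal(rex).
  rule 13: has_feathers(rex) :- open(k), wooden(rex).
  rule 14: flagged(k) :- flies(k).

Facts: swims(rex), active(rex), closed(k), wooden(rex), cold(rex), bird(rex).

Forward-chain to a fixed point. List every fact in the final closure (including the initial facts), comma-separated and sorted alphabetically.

Round 1 fires rule 5, rule 10, giving metal(rex), flies(k).
Round 2 fires rule 2, rule 14, giving approved(k), flagged(k).
Round 3 fires rule 3, giving blue(k).
Round 4 fires rule 6, giving large(rex).
Round 5 fires rule 4, rule 8, giving mammal(k), valid(k).
Round 6 fires rule 12, giving hot(k).

active(rex), approved(k), bird(rex), blue(k), closed(k), cold(rex), flagged(k), flies(k), hot(k), large(rex), mammal(k), metal(rex), swims(rex), valid(k), wooden(rex)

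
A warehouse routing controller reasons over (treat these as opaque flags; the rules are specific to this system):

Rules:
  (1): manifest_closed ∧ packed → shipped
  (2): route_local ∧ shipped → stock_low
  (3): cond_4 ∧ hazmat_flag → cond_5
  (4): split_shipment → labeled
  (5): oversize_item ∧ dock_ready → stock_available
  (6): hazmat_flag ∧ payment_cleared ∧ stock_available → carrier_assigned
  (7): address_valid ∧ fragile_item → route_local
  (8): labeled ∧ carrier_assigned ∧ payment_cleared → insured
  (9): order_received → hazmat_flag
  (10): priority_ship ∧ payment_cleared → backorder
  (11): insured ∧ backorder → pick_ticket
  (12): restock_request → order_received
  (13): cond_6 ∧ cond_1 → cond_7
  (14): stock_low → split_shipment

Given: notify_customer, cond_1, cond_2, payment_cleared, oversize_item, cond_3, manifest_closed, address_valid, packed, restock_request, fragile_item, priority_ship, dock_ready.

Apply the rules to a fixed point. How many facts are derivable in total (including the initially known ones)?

Round 1: (1) [manifest_closed ∧ packed → shipped]; (5) [oversize_item ∧ dock_ready → stock_available]; (7) [address_valid ∧ fragile_item → route_local]; (10) [priority_ship ∧ payment_cleared → backorder]; (12) [restock_request → order_received]. New: shipped, stock_available, route_local, backorder, order_received.
Round 2: (2) [route_local ∧ shipped → stock_low]; (9) [order_received → hazmat_flag]. New: stock_low, hazmat_flag.
Round 3: (6) [hazmat_flag ∧ payment_cleared ∧ stock_available → carrier_assigned]; (14) [stock_low → split_shipment]. New: carrier_assigned, split_shipment.
Round 4: (4) [split_shipment → labeled]. New: labeled.
Round 5: (8) [labeled ∧ carrier_assigned ∧ payment_cleared → insured]. New: insured.
Round 6: (11) [insured ∧ backorder → pick_ticket]. New: pick_ticket.
Closure: {address_valid, backorder, carrier_assigned, cond_1, cond_2, cond_3, dock_ready, fragile_item, hazmat_flag, insured, labeled, manifest_closed, notify_customer, order_received, oversize_item, packed, payment_cleared, pick_ticket, priority_ship, restock_request, route_local, shipped, split_shipment, stock_available, stock_low} — 25 facts.

25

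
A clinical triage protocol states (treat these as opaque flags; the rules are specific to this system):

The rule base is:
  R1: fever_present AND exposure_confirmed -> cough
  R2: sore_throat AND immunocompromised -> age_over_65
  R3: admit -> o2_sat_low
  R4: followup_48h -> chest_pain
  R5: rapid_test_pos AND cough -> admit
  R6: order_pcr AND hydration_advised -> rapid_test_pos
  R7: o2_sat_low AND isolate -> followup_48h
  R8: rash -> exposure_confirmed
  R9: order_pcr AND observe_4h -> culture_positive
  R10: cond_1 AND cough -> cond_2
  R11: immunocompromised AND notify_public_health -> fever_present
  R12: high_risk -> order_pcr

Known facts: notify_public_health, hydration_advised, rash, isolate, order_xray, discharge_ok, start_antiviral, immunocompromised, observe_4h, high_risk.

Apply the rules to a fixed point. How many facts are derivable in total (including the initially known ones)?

20

Round 1 — R8, R11, R12, derive exposure_confirmed, fever_present, order_pcr.
Round 2 — R1, R6, R9, derive cough, rapid_test_pos, culture_positive.
Round 3 — R5, derive admit.
Round 4 — R3, derive o2_sat_low.
Round 5 — R7, derive followup_48h.
Round 6 — R4, derive chest_pain.
Closure: {admit, chest_pain, cough, culture_positive, discharge_ok, exposure_confirmed, fever_present, followup_48h, high_risk, hydration_advised, immunocompromised, isolate, notify_public_health, o2_sat_low, observe_4h, order_pcr, order_xray, rapid_test_pos, rash, start_antiviral} — 20 facts.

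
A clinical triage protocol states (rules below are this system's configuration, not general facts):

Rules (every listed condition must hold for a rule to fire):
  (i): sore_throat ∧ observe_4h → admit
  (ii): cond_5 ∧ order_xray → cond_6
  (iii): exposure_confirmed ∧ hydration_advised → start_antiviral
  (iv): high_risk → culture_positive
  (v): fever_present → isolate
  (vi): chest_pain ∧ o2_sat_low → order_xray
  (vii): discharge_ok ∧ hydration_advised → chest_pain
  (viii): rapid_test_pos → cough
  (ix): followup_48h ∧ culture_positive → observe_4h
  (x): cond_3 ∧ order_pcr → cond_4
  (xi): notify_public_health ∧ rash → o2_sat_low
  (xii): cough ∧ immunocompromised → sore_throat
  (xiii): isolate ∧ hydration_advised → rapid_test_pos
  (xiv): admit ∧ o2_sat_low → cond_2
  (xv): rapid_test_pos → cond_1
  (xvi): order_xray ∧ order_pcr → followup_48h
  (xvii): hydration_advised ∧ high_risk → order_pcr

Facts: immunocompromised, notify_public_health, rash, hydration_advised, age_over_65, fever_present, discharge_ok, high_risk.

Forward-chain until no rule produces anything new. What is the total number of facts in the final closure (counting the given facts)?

22

[1] (iv) [high_risk → culture_positive]; (v) [fever_present → isolate]; (vii) [discharge_ok ∧ hydration_advised → chest_pain]; (xi) [notify_public_health ∧ rash → o2_sat_low]; (xvii) [hydration_advised ∧ high_risk → order_pcr]. ⇒ new: culture_positive, isolate, chest_pain, o2_sat_low, order_pcr.
[2] (vi) [chest_pain ∧ o2_sat_low → order_xray]; (xiii) [isolate ∧ hydration_advised → rapid_test_pos]. ⇒ new: order_xray, rapid_test_pos.
[3] (viii) [rapid_test_pos → cough]; (xv) [rapid_test_pos → cond_1]; (xvi) [order_xray ∧ order_pcr → followup_48h]. ⇒ new: cough, cond_1, followup_48h.
[4] (ix) [followup_48h ∧ culture_positive → observe_4h]; (xii) [cough ∧ immunocompromised → sore_throat]. ⇒ new: observe_4h, sore_throat.
[5] (i) [sore_throat ∧ observe_4h → admit]. ⇒ new: admit.
[6] (xiv) [admit ∧ o2_sat_low → cond_2]. ⇒ new: cond_2.
Closure: {admit, age_over_65, chest_pain, cond_1, cond_2, cough, culture_positive, discharge_ok, fever_present, followup_48h, high_risk, hydration_advised, immunocompromised, isolate, notify_public_health, o2_sat_low, observe_4h, order_pcr, order_xray, rapid_test_pos, rash, sore_throat} — 22 facts.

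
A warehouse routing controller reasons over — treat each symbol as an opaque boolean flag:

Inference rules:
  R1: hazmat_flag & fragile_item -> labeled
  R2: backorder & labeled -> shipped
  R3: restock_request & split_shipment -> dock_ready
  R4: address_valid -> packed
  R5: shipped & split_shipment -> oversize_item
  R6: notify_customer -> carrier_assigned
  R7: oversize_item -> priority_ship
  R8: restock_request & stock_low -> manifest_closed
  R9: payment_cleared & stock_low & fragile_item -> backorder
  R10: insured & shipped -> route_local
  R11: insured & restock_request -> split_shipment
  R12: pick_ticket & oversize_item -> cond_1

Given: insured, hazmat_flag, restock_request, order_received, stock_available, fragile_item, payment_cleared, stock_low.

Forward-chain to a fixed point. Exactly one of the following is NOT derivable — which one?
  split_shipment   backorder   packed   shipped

Round 1 fires R1, R8, R9, R11, giving labeled, manifest_closed, backorder, split_shipment.
Round 2 fires R2, R3, giving shipped, dock_ready.
Round 3 fires R5, R10, giving oversize_item, route_local.
Round 4 fires R7, giving priority_ship.
Derived: shipped (round 2), backorder (round 1), split_shipment (round 1). packed never appears in any round.

packed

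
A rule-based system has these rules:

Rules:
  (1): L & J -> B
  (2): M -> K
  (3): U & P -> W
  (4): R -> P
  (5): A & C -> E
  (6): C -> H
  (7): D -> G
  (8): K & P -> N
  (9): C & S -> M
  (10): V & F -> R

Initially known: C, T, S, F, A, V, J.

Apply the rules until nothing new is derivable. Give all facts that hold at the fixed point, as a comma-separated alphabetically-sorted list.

A, C, E, F, H, J, K, M, N, P, R, S, T, V

Round 1 — (5), (6), (9), (10), derive E, H, M, R.
Round 2 — (2), (4), derive K, P.
Round 3 — (8), derive N.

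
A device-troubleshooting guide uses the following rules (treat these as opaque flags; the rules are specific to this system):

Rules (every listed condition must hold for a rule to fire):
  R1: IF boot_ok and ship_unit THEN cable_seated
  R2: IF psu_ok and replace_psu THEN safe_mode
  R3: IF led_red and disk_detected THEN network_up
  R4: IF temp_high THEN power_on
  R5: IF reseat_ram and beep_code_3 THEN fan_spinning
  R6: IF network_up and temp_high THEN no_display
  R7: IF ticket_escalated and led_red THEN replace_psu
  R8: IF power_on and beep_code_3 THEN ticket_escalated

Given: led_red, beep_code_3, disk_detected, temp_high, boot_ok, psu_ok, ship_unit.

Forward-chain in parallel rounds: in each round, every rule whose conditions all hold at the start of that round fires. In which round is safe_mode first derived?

4

Round 1 — R1, R3, R4, derive cable_seated, network_up, power_on.
Round 2 — R6, R8, derive no_display, ticket_escalated.
Round 3 — R7, derive replace_psu.
Round 4 — R2, derive safe_mode.
safe_mode first appears in round 4.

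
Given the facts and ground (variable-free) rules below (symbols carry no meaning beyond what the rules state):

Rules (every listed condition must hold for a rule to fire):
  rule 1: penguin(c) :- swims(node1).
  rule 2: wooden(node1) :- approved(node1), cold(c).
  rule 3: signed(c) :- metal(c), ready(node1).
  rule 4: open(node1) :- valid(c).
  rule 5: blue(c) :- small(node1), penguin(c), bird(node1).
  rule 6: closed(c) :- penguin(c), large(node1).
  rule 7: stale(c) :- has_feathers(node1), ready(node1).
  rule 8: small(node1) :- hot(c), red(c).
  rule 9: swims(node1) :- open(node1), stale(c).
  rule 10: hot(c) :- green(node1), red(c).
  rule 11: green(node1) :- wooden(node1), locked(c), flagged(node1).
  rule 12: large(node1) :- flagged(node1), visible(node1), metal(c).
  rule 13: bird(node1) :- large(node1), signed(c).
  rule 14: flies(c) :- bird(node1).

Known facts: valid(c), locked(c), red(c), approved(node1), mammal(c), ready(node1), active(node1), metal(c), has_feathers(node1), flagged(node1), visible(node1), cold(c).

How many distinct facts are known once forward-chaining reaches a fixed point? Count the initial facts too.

Round 1 fires rule 2, rule 3, rule 4, rule 7, rule 12, giving wooden(node1), signed(c), open(node1), stale(c), large(node1).
Round 2 fires rule 9, rule 11, rule 13, giving swims(node1), green(node1), bird(node1).
Round 3 fires rule 1, rule 10, rule 14, giving penguin(c), hot(c), flies(c).
Round 4 fires rule 6, rule 8, giving closed(c), small(node1).
Round 5 fires rule 5, giving blue(c).
Closure: {active(node1), approved(node1), bird(node1), blue(c), closed(c), cold(c), flagged(node1), flies(c), green(node1), has_feathers(node1), hot(c), large(node1), locked(c), mammal(c), metal(c), open(node1), penguin(c), ready(node1), red(c), signed(c), small(node1), stale(c), swims(node1), valid(c), visible(node1), wooden(node1)} — 26 facts.

26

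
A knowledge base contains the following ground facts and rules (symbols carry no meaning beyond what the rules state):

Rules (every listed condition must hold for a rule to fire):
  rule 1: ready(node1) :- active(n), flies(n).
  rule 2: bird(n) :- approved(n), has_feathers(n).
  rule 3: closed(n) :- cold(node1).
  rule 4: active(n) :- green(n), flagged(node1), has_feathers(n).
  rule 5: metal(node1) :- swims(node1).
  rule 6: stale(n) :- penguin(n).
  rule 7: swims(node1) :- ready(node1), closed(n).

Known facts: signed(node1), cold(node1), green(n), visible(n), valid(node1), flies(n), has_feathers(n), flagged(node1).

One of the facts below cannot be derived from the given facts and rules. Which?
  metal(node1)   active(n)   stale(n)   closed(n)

[1] rule 3 [closed(n) :- cold(node1).]; rule 4 [active(n) :- green(n), flagged(node1), has_feathers(n).]. ⇒ new: closed(n), active(n).
[2] rule 1 [ready(node1) :- active(n), flies(n).]. ⇒ new: ready(node1).
[3] rule 7 [swims(node1) :- ready(node1), closed(n).]. ⇒ new: swims(node1).
[4] rule 5 [metal(node1) :- swims(node1).]. ⇒ new: metal(node1).
Derived: active(n) (round 1), closed(n) (round 1), metal(node1) (round 4). stale(n) never appears in any round.

stale(n)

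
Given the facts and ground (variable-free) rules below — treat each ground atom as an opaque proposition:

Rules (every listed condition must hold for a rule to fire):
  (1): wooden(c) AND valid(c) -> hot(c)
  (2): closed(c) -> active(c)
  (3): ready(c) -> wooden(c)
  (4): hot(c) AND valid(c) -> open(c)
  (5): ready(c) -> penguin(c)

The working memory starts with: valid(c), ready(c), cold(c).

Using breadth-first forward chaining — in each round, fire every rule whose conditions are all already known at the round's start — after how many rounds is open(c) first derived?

Round 1: (3) [ready(c) -> wooden(c)]; (5) [ready(c) -> penguin(c)]. New: wooden(c), penguin(c).
Round 2: (1) [wooden(c) AND valid(c) -> hot(c)]. New: hot(c).
Round 3: (4) [hot(c) AND valid(c) -> open(c)]. New: open(c).
open(c) first appears in round 3.

3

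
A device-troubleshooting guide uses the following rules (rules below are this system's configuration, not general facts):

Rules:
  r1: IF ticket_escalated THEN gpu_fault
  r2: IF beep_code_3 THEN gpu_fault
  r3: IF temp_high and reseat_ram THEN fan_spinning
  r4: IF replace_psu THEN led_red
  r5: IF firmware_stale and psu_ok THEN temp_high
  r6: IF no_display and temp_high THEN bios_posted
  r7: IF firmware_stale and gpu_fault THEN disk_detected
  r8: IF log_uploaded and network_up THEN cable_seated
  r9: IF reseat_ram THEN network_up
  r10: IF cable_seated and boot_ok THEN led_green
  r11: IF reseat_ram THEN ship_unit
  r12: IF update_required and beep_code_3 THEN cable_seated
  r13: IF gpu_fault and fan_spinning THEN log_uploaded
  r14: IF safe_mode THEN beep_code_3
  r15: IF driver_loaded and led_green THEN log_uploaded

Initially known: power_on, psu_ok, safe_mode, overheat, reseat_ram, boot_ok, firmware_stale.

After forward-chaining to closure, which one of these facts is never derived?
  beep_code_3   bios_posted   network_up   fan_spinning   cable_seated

Round 1: r5 [IF firmware_stale and psu_ok THEN temp_high]; r9 [IF reseat_ram THEN network_up]; r11 [IF reseat_ram THEN ship_unit]; r14 [IF safe_mode THEN beep_code_3]. Adds temp_high, network_up, ship_unit, beep_code_3.
Round 2: r2 [IF beep_code_3 THEN gpu_fault]; r3 [IF temp_high and reseat_ram THEN fan_spinning]. Adds gpu_fault, fan_spinning.
Round 3: r7 [IF firmware_stale and gpu_fault THEN disk_detected]; r13 [IF gpu_fault and fan_spinning THEN log_uploaded]. Adds disk_detected, log_uploaded.
Round 4: r8 [IF log_uploaded and network_up THEN cable_seated]. Adds cable_seated.
Round 5: r10 [IF cable_seated and boot_ok THEN led_green]. Adds led_green.
Derived: beep_code_3 (round 1), fan_spinning (round 2), cable_seated (round 4), network_up (round 1). bios_posted never appears in any round.

bios_posted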